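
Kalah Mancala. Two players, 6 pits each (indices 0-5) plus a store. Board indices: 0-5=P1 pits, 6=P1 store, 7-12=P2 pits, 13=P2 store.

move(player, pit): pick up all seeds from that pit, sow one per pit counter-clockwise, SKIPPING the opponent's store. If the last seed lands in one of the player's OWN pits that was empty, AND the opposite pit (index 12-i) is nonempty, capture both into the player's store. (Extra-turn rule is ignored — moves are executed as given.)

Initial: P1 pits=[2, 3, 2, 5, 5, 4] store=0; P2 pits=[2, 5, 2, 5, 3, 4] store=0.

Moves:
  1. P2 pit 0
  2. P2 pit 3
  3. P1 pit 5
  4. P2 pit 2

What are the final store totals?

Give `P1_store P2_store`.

Answer: 1 2

Derivation:
Move 1: P2 pit0 -> P1=[2,3,2,5,5,4](0) P2=[0,6,3,5,3,4](0)
Move 2: P2 pit3 -> P1=[3,4,2,5,5,4](0) P2=[0,6,3,0,4,5](1)
Move 3: P1 pit5 -> P1=[3,4,2,5,5,0](1) P2=[1,7,4,0,4,5](1)
Move 4: P2 pit2 -> P1=[3,4,2,5,5,0](1) P2=[1,7,0,1,5,6](2)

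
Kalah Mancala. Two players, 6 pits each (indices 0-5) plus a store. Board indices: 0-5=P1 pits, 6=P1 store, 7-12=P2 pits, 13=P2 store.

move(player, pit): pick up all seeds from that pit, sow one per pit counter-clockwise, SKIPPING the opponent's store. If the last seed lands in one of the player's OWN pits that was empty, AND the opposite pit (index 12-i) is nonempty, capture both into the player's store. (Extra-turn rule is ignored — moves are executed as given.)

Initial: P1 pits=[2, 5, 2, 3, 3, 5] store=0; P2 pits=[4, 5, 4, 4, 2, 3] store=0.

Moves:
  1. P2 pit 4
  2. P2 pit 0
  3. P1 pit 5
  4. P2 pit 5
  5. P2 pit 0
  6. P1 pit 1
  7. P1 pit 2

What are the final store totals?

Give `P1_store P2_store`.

Move 1: P2 pit4 -> P1=[2,5,2,3,3,5](0) P2=[4,5,4,4,0,4](1)
Move 2: P2 pit0 -> P1=[2,0,2,3,3,5](0) P2=[0,6,5,5,0,4](7)
Move 3: P1 pit5 -> P1=[2,0,2,3,3,0](1) P2=[1,7,6,6,0,4](7)
Move 4: P2 pit5 -> P1=[3,1,3,3,3,0](1) P2=[1,7,6,6,0,0](8)
Move 5: P2 pit0 -> P1=[3,1,3,3,3,0](1) P2=[0,8,6,6,0,0](8)
Move 6: P1 pit1 -> P1=[3,0,4,3,3,0](1) P2=[0,8,6,6,0,0](8)
Move 7: P1 pit2 -> P1=[3,0,0,4,4,1](2) P2=[0,8,6,6,0,0](8)

Answer: 2 8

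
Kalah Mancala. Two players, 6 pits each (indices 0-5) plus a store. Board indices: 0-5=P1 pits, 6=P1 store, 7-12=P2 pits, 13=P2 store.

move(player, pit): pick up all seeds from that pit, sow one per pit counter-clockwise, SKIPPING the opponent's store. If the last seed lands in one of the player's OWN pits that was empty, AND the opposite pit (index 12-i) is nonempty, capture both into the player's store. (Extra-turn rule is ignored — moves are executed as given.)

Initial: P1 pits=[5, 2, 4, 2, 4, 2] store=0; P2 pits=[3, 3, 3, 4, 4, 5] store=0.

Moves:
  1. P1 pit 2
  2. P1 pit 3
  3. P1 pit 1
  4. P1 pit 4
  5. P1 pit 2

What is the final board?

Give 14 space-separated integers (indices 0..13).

Answer: 5 0 0 0 0 5 9 4 4 0 5 4 5 0

Derivation:
Move 1: P1 pit2 -> P1=[5,2,0,3,5,3](1) P2=[3,3,3,4,4,5](0)
Move 2: P1 pit3 -> P1=[5,2,0,0,6,4](2) P2=[3,3,3,4,4,5](0)
Move 3: P1 pit1 -> P1=[5,0,1,0,6,4](6) P2=[3,3,0,4,4,5](0)
Move 4: P1 pit4 -> P1=[5,0,1,0,0,5](7) P2=[4,4,1,5,4,5](0)
Move 5: P1 pit2 -> P1=[5,0,0,0,0,5](9) P2=[4,4,0,5,4,5](0)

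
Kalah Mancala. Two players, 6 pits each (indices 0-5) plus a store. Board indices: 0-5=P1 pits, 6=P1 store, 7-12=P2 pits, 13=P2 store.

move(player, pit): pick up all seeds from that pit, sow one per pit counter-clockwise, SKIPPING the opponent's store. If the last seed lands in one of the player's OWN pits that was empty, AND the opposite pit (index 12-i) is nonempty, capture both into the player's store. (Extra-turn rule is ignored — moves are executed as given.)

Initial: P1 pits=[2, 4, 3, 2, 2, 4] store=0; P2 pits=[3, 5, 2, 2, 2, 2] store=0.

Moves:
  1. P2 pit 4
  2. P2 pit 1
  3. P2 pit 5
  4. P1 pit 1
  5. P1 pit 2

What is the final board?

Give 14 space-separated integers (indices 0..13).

Answer: 3 0 0 4 4 6 2 4 0 3 3 1 0 3

Derivation:
Move 1: P2 pit4 -> P1=[2,4,3,2,2,4](0) P2=[3,5,2,2,0,3](1)
Move 2: P2 pit1 -> P1=[2,4,3,2,2,4](0) P2=[3,0,3,3,1,4](2)
Move 3: P2 pit5 -> P1=[3,5,4,2,2,4](0) P2=[3,0,3,3,1,0](3)
Move 4: P1 pit1 -> P1=[3,0,5,3,3,5](1) P2=[3,0,3,3,1,0](3)
Move 5: P1 pit2 -> P1=[3,0,0,4,4,6](2) P2=[4,0,3,3,1,0](3)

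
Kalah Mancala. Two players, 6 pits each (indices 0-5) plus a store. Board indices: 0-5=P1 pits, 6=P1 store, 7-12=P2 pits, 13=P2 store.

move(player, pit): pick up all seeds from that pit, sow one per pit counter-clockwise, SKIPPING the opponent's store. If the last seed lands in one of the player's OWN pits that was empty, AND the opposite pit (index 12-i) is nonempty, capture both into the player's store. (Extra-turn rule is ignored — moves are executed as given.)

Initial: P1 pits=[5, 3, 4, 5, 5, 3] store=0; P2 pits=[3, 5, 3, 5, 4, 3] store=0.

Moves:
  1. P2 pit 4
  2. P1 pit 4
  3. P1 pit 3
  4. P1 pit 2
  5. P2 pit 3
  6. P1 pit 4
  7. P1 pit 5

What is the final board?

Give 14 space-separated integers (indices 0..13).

Answer: 7 5 0 1 0 0 5 6 8 5 1 2 6 2

Derivation:
Move 1: P2 pit4 -> P1=[6,4,4,5,5,3](0) P2=[3,5,3,5,0,4](1)
Move 2: P1 pit4 -> P1=[6,4,4,5,0,4](1) P2=[4,6,4,5,0,4](1)
Move 3: P1 pit3 -> P1=[6,4,4,0,1,5](2) P2=[5,7,4,5,0,4](1)
Move 4: P1 pit2 -> P1=[6,4,0,1,2,6](3) P2=[5,7,4,5,0,4](1)
Move 5: P2 pit3 -> P1=[7,5,0,1,2,6](3) P2=[5,7,4,0,1,5](2)
Move 6: P1 pit4 -> P1=[7,5,0,1,0,7](4) P2=[5,7,4,0,1,5](2)
Move 7: P1 pit5 -> P1=[7,5,0,1,0,0](5) P2=[6,8,5,1,2,6](2)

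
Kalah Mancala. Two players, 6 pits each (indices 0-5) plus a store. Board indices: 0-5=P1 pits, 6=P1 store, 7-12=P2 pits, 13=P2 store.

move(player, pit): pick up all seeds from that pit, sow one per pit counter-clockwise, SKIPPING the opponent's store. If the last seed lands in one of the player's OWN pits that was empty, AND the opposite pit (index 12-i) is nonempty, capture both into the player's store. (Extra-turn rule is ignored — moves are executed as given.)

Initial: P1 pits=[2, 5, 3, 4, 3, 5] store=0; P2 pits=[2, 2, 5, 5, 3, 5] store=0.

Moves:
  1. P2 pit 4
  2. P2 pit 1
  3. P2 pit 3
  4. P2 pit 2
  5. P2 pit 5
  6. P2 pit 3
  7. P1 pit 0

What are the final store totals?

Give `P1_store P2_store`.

Move 1: P2 pit4 -> P1=[3,5,3,4,3,5](0) P2=[2,2,5,5,0,6](1)
Move 2: P2 pit1 -> P1=[3,5,3,4,3,5](0) P2=[2,0,6,6,0,6](1)
Move 3: P2 pit3 -> P1=[4,6,4,4,3,5](0) P2=[2,0,6,0,1,7](2)
Move 4: P2 pit2 -> P1=[5,7,4,4,3,5](0) P2=[2,0,0,1,2,8](3)
Move 5: P2 pit5 -> P1=[6,8,5,5,4,6](0) P2=[3,0,0,1,2,0](4)
Move 6: P2 pit3 -> P1=[6,8,5,5,4,6](0) P2=[3,0,0,0,3,0](4)
Move 7: P1 pit0 -> P1=[0,9,6,6,5,7](1) P2=[3,0,0,0,3,0](4)

Answer: 1 4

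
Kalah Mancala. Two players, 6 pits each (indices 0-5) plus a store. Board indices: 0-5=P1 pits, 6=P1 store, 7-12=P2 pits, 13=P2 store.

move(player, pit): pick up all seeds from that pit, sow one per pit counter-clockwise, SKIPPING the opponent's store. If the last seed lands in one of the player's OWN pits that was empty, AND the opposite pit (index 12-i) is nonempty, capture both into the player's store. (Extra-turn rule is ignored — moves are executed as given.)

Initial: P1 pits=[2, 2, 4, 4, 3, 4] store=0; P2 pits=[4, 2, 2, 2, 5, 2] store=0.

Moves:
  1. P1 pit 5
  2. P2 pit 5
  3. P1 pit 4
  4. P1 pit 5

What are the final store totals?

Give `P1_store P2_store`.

Answer: 3 1

Derivation:
Move 1: P1 pit5 -> P1=[2,2,4,4,3,0](1) P2=[5,3,3,2,5,2](0)
Move 2: P2 pit5 -> P1=[3,2,4,4,3,0](1) P2=[5,3,3,2,5,0](1)
Move 3: P1 pit4 -> P1=[3,2,4,4,0,1](2) P2=[6,3,3,2,5,0](1)
Move 4: P1 pit5 -> P1=[3,2,4,4,0,0](3) P2=[6,3,3,2,5,0](1)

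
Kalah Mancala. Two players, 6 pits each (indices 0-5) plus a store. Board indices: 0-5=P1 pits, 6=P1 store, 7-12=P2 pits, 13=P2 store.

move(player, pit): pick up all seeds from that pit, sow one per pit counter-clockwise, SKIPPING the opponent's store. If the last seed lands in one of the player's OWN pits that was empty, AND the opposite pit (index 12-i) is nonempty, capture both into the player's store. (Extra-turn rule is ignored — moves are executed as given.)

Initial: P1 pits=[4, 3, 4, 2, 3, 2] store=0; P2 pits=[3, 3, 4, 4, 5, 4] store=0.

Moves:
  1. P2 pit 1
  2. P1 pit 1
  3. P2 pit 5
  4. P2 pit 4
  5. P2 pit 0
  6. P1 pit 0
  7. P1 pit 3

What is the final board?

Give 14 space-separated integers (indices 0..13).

Move 1: P2 pit1 -> P1=[4,3,4,2,3,2](0) P2=[3,0,5,5,6,4](0)
Move 2: P1 pit1 -> P1=[4,0,5,3,4,2](0) P2=[3,0,5,5,6,4](0)
Move 3: P2 pit5 -> P1=[5,1,6,3,4,2](0) P2=[3,0,5,5,6,0](1)
Move 4: P2 pit4 -> P1=[6,2,7,4,4,2](0) P2=[3,0,5,5,0,1](2)
Move 5: P2 pit0 -> P1=[6,2,7,4,4,2](0) P2=[0,1,6,6,0,1](2)
Move 6: P1 pit0 -> P1=[0,3,8,5,5,3](1) P2=[0,1,6,6,0,1](2)
Move 7: P1 pit3 -> P1=[0,3,8,0,6,4](2) P2=[1,2,6,6,0,1](2)

Answer: 0 3 8 0 6 4 2 1 2 6 6 0 1 2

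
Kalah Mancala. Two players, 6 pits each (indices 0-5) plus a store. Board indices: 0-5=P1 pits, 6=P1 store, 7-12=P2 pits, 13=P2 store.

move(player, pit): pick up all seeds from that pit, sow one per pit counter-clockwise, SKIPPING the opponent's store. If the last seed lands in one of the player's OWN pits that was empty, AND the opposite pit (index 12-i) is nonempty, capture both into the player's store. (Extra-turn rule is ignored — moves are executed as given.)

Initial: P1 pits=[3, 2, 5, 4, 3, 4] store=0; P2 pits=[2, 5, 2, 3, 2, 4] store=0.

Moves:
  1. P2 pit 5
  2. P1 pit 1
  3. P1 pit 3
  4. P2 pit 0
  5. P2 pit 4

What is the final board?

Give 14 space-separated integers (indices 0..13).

Move 1: P2 pit5 -> P1=[4,3,6,4,3,4](0) P2=[2,5,2,3,2,0](1)
Move 2: P1 pit1 -> P1=[4,0,7,5,4,4](0) P2=[2,5,2,3,2,0](1)
Move 3: P1 pit3 -> P1=[4,0,7,0,5,5](1) P2=[3,6,2,3,2,0](1)
Move 4: P2 pit0 -> P1=[4,0,7,0,5,5](1) P2=[0,7,3,4,2,0](1)
Move 5: P2 pit4 -> P1=[4,0,7,0,5,5](1) P2=[0,7,3,4,0,1](2)

Answer: 4 0 7 0 5 5 1 0 7 3 4 0 1 2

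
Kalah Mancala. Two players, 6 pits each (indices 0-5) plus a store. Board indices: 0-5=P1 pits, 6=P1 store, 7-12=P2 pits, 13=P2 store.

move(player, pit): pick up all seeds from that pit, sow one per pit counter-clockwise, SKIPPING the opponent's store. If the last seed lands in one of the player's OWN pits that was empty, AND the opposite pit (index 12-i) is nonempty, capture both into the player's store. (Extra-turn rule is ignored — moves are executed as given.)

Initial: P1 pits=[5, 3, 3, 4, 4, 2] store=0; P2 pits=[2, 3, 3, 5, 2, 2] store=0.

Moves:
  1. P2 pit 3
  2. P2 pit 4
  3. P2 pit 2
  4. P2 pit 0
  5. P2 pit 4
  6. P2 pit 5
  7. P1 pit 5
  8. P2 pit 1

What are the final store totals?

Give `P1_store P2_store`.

Move 1: P2 pit3 -> P1=[6,4,3,4,4,2](0) P2=[2,3,3,0,3,3](1)
Move 2: P2 pit4 -> P1=[7,4,3,4,4,2](0) P2=[2,3,3,0,0,4](2)
Move 3: P2 pit2 -> P1=[7,4,3,4,4,2](0) P2=[2,3,0,1,1,5](2)
Move 4: P2 pit0 -> P1=[7,4,3,0,4,2](0) P2=[0,4,0,1,1,5](7)
Move 5: P2 pit4 -> P1=[7,4,3,0,4,2](0) P2=[0,4,0,1,0,6](7)
Move 6: P2 pit5 -> P1=[8,5,4,1,5,2](0) P2=[0,4,0,1,0,0](8)
Move 7: P1 pit5 -> P1=[8,5,4,1,5,0](1) P2=[1,4,0,1,0,0](8)
Move 8: P2 pit1 -> P1=[0,5,4,1,5,0](1) P2=[1,0,1,2,1,0](17)

Answer: 1 17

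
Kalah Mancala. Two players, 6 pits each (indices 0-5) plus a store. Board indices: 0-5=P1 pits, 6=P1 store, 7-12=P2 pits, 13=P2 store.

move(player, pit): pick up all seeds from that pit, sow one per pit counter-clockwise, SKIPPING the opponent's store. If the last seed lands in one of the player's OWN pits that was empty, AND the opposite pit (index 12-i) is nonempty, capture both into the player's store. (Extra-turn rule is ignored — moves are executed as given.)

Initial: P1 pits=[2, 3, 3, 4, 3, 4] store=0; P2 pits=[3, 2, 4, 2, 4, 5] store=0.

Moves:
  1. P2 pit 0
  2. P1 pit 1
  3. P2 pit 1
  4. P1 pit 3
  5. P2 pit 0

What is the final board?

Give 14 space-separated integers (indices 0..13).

Move 1: P2 pit0 -> P1=[2,3,3,4,3,4](0) P2=[0,3,5,3,4,5](0)
Move 2: P1 pit1 -> P1=[2,0,4,5,4,4](0) P2=[0,3,5,3,4,5](0)
Move 3: P2 pit1 -> P1=[2,0,4,5,4,4](0) P2=[0,0,6,4,5,5](0)
Move 4: P1 pit3 -> P1=[2,0,4,0,5,5](1) P2=[1,1,6,4,5,5](0)
Move 5: P2 pit0 -> P1=[2,0,4,0,5,5](1) P2=[0,2,6,4,5,5](0)

Answer: 2 0 4 0 5 5 1 0 2 6 4 5 5 0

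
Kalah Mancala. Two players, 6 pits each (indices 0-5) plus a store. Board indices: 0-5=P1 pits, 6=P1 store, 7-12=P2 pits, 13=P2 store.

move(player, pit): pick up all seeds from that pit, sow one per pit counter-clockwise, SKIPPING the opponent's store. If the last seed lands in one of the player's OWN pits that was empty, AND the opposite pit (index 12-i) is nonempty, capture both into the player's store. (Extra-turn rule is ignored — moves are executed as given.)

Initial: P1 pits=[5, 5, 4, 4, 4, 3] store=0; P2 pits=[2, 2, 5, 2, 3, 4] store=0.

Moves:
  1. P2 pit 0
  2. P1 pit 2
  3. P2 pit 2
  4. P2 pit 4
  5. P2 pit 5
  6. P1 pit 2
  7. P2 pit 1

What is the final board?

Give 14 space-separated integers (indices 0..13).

Move 1: P2 pit0 -> P1=[5,5,4,4,4,3](0) P2=[0,3,6,2,3,4](0)
Move 2: P1 pit2 -> P1=[5,5,0,5,5,4](1) P2=[0,3,6,2,3,4](0)
Move 3: P2 pit2 -> P1=[6,6,0,5,5,4](1) P2=[0,3,0,3,4,5](1)
Move 4: P2 pit4 -> P1=[7,7,0,5,5,4](1) P2=[0,3,0,3,0,6](2)
Move 5: P2 pit5 -> P1=[8,8,1,6,6,4](1) P2=[0,3,0,3,0,0](3)
Move 6: P1 pit2 -> P1=[8,8,0,7,6,4](1) P2=[0,3,0,3,0,0](3)
Move 7: P2 pit1 -> P1=[8,0,0,7,6,4](1) P2=[0,0,1,4,0,0](12)

Answer: 8 0 0 7 6 4 1 0 0 1 4 0 0 12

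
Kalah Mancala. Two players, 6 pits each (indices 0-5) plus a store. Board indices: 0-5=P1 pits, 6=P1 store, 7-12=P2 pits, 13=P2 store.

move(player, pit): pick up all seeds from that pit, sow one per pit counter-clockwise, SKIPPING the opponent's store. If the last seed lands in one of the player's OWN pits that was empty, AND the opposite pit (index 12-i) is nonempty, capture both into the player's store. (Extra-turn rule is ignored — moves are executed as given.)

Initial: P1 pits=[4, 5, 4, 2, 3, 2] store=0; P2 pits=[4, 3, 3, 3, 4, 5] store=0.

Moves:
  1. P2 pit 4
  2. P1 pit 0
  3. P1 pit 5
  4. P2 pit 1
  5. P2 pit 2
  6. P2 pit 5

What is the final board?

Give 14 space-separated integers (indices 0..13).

Move 1: P2 pit4 -> P1=[5,6,4,2,3,2](0) P2=[4,3,3,3,0,6](1)
Move 2: P1 pit0 -> P1=[0,7,5,3,4,3](0) P2=[4,3,3,3,0,6](1)
Move 3: P1 pit5 -> P1=[0,7,5,3,4,0](1) P2=[5,4,3,3,0,6](1)
Move 4: P2 pit1 -> P1=[0,7,5,3,4,0](1) P2=[5,0,4,4,1,7](1)
Move 5: P2 pit2 -> P1=[0,7,5,3,4,0](1) P2=[5,0,0,5,2,8](2)
Move 6: P2 pit5 -> P1=[1,8,6,4,5,1](1) P2=[6,0,0,5,2,0](3)

Answer: 1 8 6 4 5 1 1 6 0 0 5 2 0 3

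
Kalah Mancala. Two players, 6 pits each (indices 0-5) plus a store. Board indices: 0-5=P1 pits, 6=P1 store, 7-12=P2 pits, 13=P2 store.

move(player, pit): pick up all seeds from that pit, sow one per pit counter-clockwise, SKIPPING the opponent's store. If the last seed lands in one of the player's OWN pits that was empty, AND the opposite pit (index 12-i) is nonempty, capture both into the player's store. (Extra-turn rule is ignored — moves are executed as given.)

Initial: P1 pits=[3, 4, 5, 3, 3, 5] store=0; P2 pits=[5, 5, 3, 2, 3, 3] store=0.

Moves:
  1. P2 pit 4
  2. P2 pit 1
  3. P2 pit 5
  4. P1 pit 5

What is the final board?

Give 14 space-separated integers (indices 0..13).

Move 1: P2 pit4 -> P1=[4,4,5,3,3,5](0) P2=[5,5,3,2,0,4](1)
Move 2: P2 pit1 -> P1=[4,4,5,3,3,5](0) P2=[5,0,4,3,1,5](2)
Move 3: P2 pit5 -> P1=[5,5,6,4,3,5](0) P2=[5,0,4,3,1,0](3)
Move 4: P1 pit5 -> P1=[5,5,6,4,3,0](1) P2=[6,1,5,4,1,0](3)

Answer: 5 5 6 4 3 0 1 6 1 5 4 1 0 3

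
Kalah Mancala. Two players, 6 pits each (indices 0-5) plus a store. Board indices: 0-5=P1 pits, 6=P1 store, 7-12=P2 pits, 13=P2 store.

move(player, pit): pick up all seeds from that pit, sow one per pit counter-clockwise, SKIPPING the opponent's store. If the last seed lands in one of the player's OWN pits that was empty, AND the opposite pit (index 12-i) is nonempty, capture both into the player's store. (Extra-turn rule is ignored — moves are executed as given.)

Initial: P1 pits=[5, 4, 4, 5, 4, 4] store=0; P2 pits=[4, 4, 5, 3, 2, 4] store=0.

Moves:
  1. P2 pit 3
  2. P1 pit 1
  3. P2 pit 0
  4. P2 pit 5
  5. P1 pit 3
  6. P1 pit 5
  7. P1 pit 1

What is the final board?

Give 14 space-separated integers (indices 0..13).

Move 1: P2 pit3 -> P1=[5,4,4,5,4,4](0) P2=[4,4,5,0,3,5](1)
Move 2: P1 pit1 -> P1=[5,0,5,6,5,5](0) P2=[4,4,5,0,3,5](1)
Move 3: P2 pit0 -> P1=[5,0,5,6,5,5](0) P2=[0,5,6,1,4,5](1)
Move 4: P2 pit5 -> P1=[6,1,6,7,5,5](0) P2=[0,5,6,1,4,0](2)
Move 5: P1 pit3 -> P1=[6,1,6,0,6,6](1) P2=[1,6,7,2,4,0](2)
Move 6: P1 pit5 -> P1=[6,1,6,0,6,0](2) P2=[2,7,8,3,5,0](2)
Move 7: P1 pit1 -> P1=[6,0,7,0,6,0](2) P2=[2,7,8,3,5,0](2)

Answer: 6 0 7 0 6 0 2 2 7 8 3 5 0 2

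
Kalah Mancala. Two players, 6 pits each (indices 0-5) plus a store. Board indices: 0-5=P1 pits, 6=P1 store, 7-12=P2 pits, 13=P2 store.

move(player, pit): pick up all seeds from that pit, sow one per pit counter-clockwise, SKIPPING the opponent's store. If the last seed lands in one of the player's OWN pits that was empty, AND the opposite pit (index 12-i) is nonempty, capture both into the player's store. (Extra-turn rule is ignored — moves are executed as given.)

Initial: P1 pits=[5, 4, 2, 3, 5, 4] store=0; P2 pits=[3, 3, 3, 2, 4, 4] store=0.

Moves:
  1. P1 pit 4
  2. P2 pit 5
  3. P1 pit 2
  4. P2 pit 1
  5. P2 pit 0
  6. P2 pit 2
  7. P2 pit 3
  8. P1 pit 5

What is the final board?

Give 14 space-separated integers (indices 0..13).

Answer: 2 7 0 4 1 0 2 1 2 1 1 9 2 10

Derivation:
Move 1: P1 pit4 -> P1=[5,4,2,3,0,5](1) P2=[4,4,4,2,4,4](0)
Move 2: P2 pit5 -> P1=[6,5,3,3,0,5](1) P2=[4,4,4,2,4,0](1)
Move 3: P1 pit2 -> P1=[6,5,0,4,1,6](1) P2=[4,4,4,2,4,0](1)
Move 4: P2 pit1 -> P1=[0,5,0,4,1,6](1) P2=[4,0,5,3,5,0](8)
Move 5: P2 pit0 -> P1=[0,5,0,4,1,6](1) P2=[0,1,6,4,6,0](8)
Move 6: P2 pit2 -> P1=[1,6,0,4,1,6](1) P2=[0,1,0,5,7,1](9)
Move 7: P2 pit3 -> P1=[2,7,0,4,1,6](1) P2=[0,1,0,0,8,2](10)
Move 8: P1 pit5 -> P1=[2,7,0,4,1,0](2) P2=[1,2,1,1,9,2](10)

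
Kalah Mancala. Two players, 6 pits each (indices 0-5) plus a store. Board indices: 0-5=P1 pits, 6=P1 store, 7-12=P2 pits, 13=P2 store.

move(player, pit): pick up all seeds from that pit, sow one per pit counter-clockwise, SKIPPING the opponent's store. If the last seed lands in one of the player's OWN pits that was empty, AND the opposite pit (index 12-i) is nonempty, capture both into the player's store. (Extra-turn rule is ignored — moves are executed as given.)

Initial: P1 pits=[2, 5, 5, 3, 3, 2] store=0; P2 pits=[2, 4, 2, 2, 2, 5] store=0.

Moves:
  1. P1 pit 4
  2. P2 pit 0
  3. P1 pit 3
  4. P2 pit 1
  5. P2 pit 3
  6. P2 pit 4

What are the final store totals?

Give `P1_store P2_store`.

Move 1: P1 pit4 -> P1=[2,5,5,3,0,3](1) P2=[3,4,2,2,2,5](0)
Move 2: P2 pit0 -> P1=[2,5,5,3,0,3](1) P2=[0,5,3,3,2,5](0)
Move 3: P1 pit3 -> P1=[2,5,5,0,1,4](2) P2=[0,5,3,3,2,5](0)
Move 4: P2 pit1 -> P1=[2,5,5,0,1,4](2) P2=[0,0,4,4,3,6](1)
Move 5: P2 pit3 -> P1=[3,5,5,0,1,4](2) P2=[0,0,4,0,4,7](2)
Move 6: P2 pit4 -> P1=[4,6,5,0,1,4](2) P2=[0,0,4,0,0,8](3)

Answer: 2 3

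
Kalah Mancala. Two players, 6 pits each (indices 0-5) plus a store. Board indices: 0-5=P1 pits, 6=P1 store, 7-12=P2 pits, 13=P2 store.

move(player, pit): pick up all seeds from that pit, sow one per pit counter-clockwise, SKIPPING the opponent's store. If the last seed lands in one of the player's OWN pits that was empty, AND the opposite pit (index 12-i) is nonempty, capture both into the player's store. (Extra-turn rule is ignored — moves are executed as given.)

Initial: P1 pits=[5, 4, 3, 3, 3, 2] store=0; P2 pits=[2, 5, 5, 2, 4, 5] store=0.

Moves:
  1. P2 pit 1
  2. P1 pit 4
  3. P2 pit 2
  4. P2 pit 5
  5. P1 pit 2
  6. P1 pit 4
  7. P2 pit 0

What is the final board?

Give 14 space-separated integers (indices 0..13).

Move 1: P2 pit1 -> P1=[5,4,3,3,3,2](0) P2=[2,0,6,3,5,6](1)
Move 2: P1 pit4 -> P1=[5,4,3,3,0,3](1) P2=[3,0,6,3,5,6](1)
Move 3: P2 pit2 -> P1=[6,5,3,3,0,3](1) P2=[3,0,0,4,6,7](2)
Move 4: P2 pit5 -> P1=[7,6,4,4,1,4](1) P2=[3,0,0,4,6,0](3)
Move 5: P1 pit2 -> P1=[7,6,0,5,2,5](2) P2=[3,0,0,4,6,0](3)
Move 6: P1 pit4 -> P1=[7,6,0,5,0,6](3) P2=[3,0,0,4,6,0](3)
Move 7: P2 pit0 -> P1=[7,6,0,5,0,6](3) P2=[0,1,1,5,6,0](3)

Answer: 7 6 0 5 0 6 3 0 1 1 5 6 0 3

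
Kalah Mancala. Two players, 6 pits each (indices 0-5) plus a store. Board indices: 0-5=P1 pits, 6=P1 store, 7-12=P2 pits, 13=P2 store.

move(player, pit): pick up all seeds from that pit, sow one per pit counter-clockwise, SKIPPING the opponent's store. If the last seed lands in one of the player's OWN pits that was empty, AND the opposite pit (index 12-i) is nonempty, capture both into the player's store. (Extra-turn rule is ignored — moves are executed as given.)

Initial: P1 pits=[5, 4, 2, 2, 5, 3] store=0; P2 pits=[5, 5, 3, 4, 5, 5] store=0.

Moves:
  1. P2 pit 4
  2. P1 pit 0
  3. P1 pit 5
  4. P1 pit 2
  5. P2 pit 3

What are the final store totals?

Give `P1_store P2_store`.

Answer: 3 2

Derivation:
Move 1: P2 pit4 -> P1=[6,5,3,2,5,3](0) P2=[5,5,3,4,0,6](1)
Move 2: P1 pit0 -> P1=[0,6,4,3,6,4](1) P2=[5,5,3,4,0,6](1)
Move 3: P1 pit5 -> P1=[0,6,4,3,6,0](2) P2=[6,6,4,4,0,6](1)
Move 4: P1 pit2 -> P1=[0,6,0,4,7,1](3) P2=[6,6,4,4,0,6](1)
Move 5: P2 pit3 -> P1=[1,6,0,4,7,1](3) P2=[6,6,4,0,1,7](2)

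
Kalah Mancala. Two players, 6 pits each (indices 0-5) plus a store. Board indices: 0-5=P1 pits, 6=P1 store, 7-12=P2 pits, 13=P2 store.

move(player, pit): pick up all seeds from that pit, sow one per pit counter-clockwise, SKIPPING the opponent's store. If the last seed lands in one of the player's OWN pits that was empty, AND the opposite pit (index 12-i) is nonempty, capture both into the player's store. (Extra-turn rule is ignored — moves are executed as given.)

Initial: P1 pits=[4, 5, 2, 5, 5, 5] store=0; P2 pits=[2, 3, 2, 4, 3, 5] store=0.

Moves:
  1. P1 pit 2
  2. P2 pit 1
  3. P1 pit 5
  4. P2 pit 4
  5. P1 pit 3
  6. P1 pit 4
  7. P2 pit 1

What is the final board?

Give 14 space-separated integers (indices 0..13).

Move 1: P1 pit2 -> P1=[4,5,0,6,6,5](0) P2=[2,3,2,4,3,5](0)
Move 2: P2 pit1 -> P1=[4,5,0,6,6,5](0) P2=[2,0,3,5,4,5](0)
Move 3: P1 pit5 -> P1=[4,5,0,6,6,0](1) P2=[3,1,4,6,4,5](0)
Move 4: P2 pit4 -> P1=[5,6,0,6,6,0](1) P2=[3,1,4,6,0,6](1)
Move 5: P1 pit3 -> P1=[5,6,0,0,7,1](2) P2=[4,2,5,6,0,6](1)
Move 6: P1 pit4 -> P1=[5,6,0,0,0,2](3) P2=[5,3,6,7,1,6](1)
Move 7: P2 pit1 -> P1=[5,6,0,0,0,2](3) P2=[5,0,7,8,2,6](1)

Answer: 5 6 0 0 0 2 3 5 0 7 8 2 6 1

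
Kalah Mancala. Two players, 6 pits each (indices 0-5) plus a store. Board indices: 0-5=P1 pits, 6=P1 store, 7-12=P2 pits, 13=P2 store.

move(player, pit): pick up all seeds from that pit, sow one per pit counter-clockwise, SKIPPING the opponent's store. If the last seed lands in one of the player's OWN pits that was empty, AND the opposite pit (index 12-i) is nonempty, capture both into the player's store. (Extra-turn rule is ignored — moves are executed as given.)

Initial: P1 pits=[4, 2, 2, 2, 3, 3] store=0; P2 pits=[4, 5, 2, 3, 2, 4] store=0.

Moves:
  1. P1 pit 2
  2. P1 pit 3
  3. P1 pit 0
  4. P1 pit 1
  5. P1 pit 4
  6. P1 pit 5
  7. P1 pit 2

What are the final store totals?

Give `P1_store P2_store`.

Answer: 11 0

Derivation:
Move 1: P1 pit2 -> P1=[4,2,0,3,4,3](0) P2=[4,5,2,3,2,4](0)
Move 2: P1 pit3 -> P1=[4,2,0,0,5,4](1) P2=[4,5,2,3,2,4](0)
Move 3: P1 pit0 -> P1=[0,3,1,1,6,4](1) P2=[4,5,2,3,2,4](0)
Move 4: P1 pit1 -> P1=[0,0,2,2,7,4](1) P2=[4,5,2,3,2,4](0)
Move 5: P1 pit4 -> P1=[0,0,2,2,0,5](2) P2=[5,6,3,4,3,4](0)
Move 6: P1 pit5 -> P1=[0,0,2,2,0,0](3) P2=[6,7,4,5,3,4](0)
Move 7: P1 pit2 -> P1=[0,0,0,3,0,0](11) P2=[6,0,4,5,3,4](0)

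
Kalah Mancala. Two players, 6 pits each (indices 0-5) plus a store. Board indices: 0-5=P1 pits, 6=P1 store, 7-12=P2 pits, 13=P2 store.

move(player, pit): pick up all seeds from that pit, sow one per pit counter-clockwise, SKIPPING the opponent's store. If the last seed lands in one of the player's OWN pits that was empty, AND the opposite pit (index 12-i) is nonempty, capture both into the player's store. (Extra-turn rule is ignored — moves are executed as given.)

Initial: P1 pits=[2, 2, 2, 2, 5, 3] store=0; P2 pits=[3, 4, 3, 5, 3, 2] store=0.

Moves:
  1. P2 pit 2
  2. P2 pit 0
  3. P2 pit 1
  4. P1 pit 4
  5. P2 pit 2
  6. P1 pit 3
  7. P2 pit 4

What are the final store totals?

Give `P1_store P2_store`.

Answer: 1 2

Derivation:
Move 1: P2 pit2 -> P1=[2,2,2,2,5,3](0) P2=[3,4,0,6,4,3](0)
Move 2: P2 pit0 -> P1=[2,2,2,2,5,3](0) P2=[0,5,1,7,4,3](0)
Move 3: P2 pit1 -> P1=[2,2,2,2,5,3](0) P2=[0,0,2,8,5,4](1)
Move 4: P1 pit4 -> P1=[2,2,2,2,0,4](1) P2=[1,1,3,8,5,4](1)
Move 5: P2 pit2 -> P1=[2,2,2,2,0,4](1) P2=[1,1,0,9,6,5](1)
Move 6: P1 pit3 -> P1=[2,2,2,0,1,5](1) P2=[1,1,0,9,6,5](1)
Move 7: P2 pit4 -> P1=[3,3,3,1,1,5](1) P2=[1,1,0,9,0,6](2)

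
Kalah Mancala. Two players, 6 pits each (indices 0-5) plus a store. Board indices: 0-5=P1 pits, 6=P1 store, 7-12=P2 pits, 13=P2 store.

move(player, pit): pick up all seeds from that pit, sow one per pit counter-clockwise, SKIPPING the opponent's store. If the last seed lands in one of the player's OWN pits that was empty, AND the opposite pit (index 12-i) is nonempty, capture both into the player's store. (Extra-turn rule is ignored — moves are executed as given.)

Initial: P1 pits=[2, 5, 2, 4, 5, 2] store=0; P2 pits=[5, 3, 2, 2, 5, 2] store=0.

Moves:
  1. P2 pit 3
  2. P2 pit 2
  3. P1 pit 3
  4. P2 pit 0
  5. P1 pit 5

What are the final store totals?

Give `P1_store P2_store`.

Answer: 2 1

Derivation:
Move 1: P2 pit3 -> P1=[2,5,2,4,5,2](0) P2=[5,3,2,0,6,3](0)
Move 2: P2 pit2 -> P1=[2,5,2,4,5,2](0) P2=[5,3,0,1,7,3](0)
Move 3: P1 pit3 -> P1=[2,5,2,0,6,3](1) P2=[6,3,0,1,7,3](0)
Move 4: P2 pit0 -> P1=[2,5,2,0,6,3](1) P2=[0,4,1,2,8,4](1)
Move 5: P1 pit5 -> P1=[2,5,2,0,6,0](2) P2=[1,5,1,2,8,4](1)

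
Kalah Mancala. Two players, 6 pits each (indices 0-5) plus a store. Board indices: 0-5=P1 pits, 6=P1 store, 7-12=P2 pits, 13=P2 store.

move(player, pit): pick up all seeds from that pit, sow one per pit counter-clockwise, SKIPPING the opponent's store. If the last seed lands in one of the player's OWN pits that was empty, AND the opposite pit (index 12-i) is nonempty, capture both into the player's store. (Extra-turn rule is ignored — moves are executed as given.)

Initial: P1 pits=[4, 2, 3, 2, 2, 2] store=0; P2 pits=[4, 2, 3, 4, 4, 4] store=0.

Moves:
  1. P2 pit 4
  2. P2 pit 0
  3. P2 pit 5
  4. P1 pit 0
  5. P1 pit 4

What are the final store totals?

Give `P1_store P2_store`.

Answer: 2 6

Derivation:
Move 1: P2 pit4 -> P1=[5,3,3,2,2,2](0) P2=[4,2,3,4,0,5](1)
Move 2: P2 pit0 -> P1=[5,0,3,2,2,2](0) P2=[0,3,4,5,0,5](5)
Move 3: P2 pit5 -> P1=[6,1,4,3,2,2](0) P2=[0,3,4,5,0,0](6)
Move 4: P1 pit0 -> P1=[0,2,5,4,3,3](1) P2=[0,3,4,5,0,0](6)
Move 5: P1 pit4 -> P1=[0,2,5,4,0,4](2) P2=[1,3,4,5,0,0](6)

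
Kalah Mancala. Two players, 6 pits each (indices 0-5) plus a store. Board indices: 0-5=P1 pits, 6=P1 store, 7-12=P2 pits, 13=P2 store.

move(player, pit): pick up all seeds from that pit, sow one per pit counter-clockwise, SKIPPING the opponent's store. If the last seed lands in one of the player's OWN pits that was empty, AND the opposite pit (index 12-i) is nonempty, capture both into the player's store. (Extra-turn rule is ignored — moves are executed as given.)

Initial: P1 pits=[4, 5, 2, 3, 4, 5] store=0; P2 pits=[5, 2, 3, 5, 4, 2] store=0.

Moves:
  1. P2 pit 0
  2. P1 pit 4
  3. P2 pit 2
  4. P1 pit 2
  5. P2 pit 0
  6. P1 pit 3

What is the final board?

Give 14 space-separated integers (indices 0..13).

Move 1: P2 pit0 -> P1=[4,5,2,3,4,5](0) P2=[0,3,4,6,5,3](0)
Move 2: P1 pit4 -> P1=[4,5,2,3,0,6](1) P2=[1,4,4,6,5,3](0)
Move 3: P2 pit2 -> P1=[4,5,2,3,0,6](1) P2=[1,4,0,7,6,4](1)
Move 4: P1 pit2 -> P1=[4,5,0,4,0,6](6) P2=[1,0,0,7,6,4](1)
Move 5: P2 pit0 -> P1=[4,5,0,4,0,6](6) P2=[0,1,0,7,6,4](1)
Move 6: P1 pit3 -> P1=[4,5,0,0,1,7](7) P2=[1,1,0,7,6,4](1)

Answer: 4 5 0 0 1 7 7 1 1 0 7 6 4 1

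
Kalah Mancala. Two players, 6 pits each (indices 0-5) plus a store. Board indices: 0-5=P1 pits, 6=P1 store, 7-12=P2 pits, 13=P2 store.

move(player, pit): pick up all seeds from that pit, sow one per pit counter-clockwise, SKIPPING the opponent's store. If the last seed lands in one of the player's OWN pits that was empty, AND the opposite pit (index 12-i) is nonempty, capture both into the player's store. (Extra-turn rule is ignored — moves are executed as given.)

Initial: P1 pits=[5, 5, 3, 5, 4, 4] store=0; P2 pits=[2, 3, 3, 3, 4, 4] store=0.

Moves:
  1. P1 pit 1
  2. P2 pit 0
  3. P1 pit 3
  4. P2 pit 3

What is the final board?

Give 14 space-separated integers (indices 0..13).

Answer: 5 0 4 0 6 6 2 1 5 5 0 5 5 1

Derivation:
Move 1: P1 pit1 -> P1=[5,0,4,6,5,5](1) P2=[2,3,3,3,4,4](0)
Move 2: P2 pit0 -> P1=[5,0,4,6,5,5](1) P2=[0,4,4,3,4,4](0)
Move 3: P1 pit3 -> P1=[5,0,4,0,6,6](2) P2=[1,5,5,3,4,4](0)
Move 4: P2 pit3 -> P1=[5,0,4,0,6,6](2) P2=[1,5,5,0,5,5](1)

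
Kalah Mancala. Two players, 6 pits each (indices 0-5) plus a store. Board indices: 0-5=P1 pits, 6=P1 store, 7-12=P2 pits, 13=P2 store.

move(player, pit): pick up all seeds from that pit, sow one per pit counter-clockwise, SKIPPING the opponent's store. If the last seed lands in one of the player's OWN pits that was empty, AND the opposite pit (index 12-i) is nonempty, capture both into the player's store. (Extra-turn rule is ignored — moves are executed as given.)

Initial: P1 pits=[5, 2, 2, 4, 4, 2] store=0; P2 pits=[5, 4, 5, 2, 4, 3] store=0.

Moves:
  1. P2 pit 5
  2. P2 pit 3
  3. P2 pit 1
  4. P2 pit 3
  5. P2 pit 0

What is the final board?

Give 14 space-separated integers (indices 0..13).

Answer: 0 3 2 4 4 2 0 0 1 7 1 8 2 8

Derivation:
Move 1: P2 pit5 -> P1=[6,3,2,4,4,2](0) P2=[5,4,5,2,4,0](1)
Move 2: P2 pit3 -> P1=[0,3,2,4,4,2](0) P2=[5,4,5,0,5,0](8)
Move 3: P2 pit1 -> P1=[0,3,2,4,4,2](0) P2=[5,0,6,1,6,1](8)
Move 4: P2 pit3 -> P1=[0,3,2,4,4,2](0) P2=[5,0,6,0,7,1](8)
Move 5: P2 pit0 -> P1=[0,3,2,4,4,2](0) P2=[0,1,7,1,8,2](8)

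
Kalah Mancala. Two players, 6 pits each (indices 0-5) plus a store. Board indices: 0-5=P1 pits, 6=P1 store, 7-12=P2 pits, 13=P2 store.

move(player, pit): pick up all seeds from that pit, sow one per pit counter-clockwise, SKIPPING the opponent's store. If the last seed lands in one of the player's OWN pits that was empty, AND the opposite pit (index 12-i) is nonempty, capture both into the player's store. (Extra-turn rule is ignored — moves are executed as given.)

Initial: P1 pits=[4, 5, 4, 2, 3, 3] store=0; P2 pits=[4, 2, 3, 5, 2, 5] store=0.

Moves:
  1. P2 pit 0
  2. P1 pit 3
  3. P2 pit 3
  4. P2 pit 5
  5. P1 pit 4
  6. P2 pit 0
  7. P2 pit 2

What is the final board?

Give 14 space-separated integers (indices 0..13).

Move 1: P2 pit0 -> P1=[4,5,4,2,3,3](0) P2=[0,3,4,6,3,5](0)
Move 2: P1 pit3 -> P1=[4,5,4,0,4,4](0) P2=[0,3,4,6,3,5](0)
Move 3: P2 pit3 -> P1=[5,6,5,0,4,4](0) P2=[0,3,4,0,4,6](1)
Move 4: P2 pit5 -> P1=[6,7,6,1,5,4](0) P2=[0,3,4,0,4,0](2)
Move 5: P1 pit4 -> P1=[6,7,6,1,0,5](1) P2=[1,4,5,0,4,0](2)
Move 6: P2 pit0 -> P1=[6,7,6,1,0,5](1) P2=[0,5,5,0,4,0](2)
Move 7: P2 pit2 -> P1=[7,7,6,1,0,5](1) P2=[0,5,0,1,5,1](3)

Answer: 7 7 6 1 0 5 1 0 5 0 1 5 1 3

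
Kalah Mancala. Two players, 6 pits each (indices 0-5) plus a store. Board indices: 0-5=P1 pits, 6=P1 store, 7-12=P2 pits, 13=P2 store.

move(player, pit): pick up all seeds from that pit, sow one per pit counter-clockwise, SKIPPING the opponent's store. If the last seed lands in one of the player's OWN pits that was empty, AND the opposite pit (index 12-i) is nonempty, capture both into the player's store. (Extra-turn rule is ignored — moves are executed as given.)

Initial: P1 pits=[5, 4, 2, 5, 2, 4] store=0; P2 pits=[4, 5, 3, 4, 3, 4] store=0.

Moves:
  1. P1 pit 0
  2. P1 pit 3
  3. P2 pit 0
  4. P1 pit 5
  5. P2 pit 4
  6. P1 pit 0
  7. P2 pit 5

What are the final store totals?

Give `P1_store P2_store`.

Answer: 2 2

Derivation:
Move 1: P1 pit0 -> P1=[0,5,3,6,3,5](0) P2=[4,5,3,4,3,4](0)
Move 2: P1 pit3 -> P1=[0,5,3,0,4,6](1) P2=[5,6,4,4,3,4](0)
Move 3: P2 pit0 -> P1=[0,5,3,0,4,6](1) P2=[0,7,5,5,4,5](0)
Move 4: P1 pit5 -> P1=[0,5,3,0,4,0](2) P2=[1,8,6,6,5,5](0)
Move 5: P2 pit4 -> P1=[1,6,4,0,4,0](2) P2=[1,8,6,6,0,6](1)
Move 6: P1 pit0 -> P1=[0,7,4,0,4,0](2) P2=[1,8,6,6,0,6](1)
Move 7: P2 pit5 -> P1=[1,8,5,1,5,0](2) P2=[1,8,6,6,0,0](2)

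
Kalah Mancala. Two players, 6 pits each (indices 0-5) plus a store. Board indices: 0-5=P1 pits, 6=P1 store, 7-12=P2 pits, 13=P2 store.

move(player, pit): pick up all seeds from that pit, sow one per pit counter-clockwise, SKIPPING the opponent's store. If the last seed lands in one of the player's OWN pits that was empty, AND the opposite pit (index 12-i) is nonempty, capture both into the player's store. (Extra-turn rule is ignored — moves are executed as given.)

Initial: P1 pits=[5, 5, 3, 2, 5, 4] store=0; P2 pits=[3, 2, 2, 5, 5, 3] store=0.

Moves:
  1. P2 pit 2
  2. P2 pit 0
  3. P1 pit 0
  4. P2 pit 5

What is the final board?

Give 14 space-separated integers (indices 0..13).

Move 1: P2 pit2 -> P1=[5,5,3,2,5,4](0) P2=[3,2,0,6,6,3](0)
Move 2: P2 pit0 -> P1=[5,5,3,2,5,4](0) P2=[0,3,1,7,6,3](0)
Move 3: P1 pit0 -> P1=[0,6,4,3,6,5](0) P2=[0,3,1,7,6,3](0)
Move 4: P2 pit5 -> P1=[1,7,4,3,6,5](0) P2=[0,3,1,7,6,0](1)

Answer: 1 7 4 3 6 5 0 0 3 1 7 6 0 1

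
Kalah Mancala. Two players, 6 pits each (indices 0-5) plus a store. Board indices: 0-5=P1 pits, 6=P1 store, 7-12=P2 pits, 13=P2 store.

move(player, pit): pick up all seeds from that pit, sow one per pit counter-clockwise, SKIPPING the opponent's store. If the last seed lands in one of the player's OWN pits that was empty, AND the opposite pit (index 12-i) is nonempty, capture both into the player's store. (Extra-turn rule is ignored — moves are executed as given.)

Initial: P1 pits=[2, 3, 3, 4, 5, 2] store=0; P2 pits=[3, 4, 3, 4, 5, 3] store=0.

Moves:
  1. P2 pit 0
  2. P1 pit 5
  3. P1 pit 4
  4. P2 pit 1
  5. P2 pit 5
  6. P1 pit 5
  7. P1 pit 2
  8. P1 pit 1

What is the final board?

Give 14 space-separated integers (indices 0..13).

Move 1: P2 pit0 -> P1=[2,3,3,4,5,2](0) P2=[0,5,4,5,5,3](0)
Move 2: P1 pit5 -> P1=[2,3,3,4,5,0](1) P2=[1,5,4,5,5,3](0)
Move 3: P1 pit4 -> P1=[2,3,3,4,0,1](2) P2=[2,6,5,5,5,3](0)
Move 4: P2 pit1 -> P1=[3,3,3,4,0,1](2) P2=[2,0,6,6,6,4](1)
Move 5: P2 pit5 -> P1=[4,4,4,4,0,1](2) P2=[2,0,6,6,6,0](2)
Move 6: P1 pit5 -> P1=[4,4,4,4,0,0](3) P2=[2,0,6,6,6,0](2)
Move 7: P1 pit2 -> P1=[4,4,0,5,1,1](4) P2=[2,0,6,6,6,0](2)
Move 8: P1 pit1 -> P1=[4,0,1,6,2,2](4) P2=[2,0,6,6,6,0](2)

Answer: 4 0 1 6 2 2 4 2 0 6 6 6 0 2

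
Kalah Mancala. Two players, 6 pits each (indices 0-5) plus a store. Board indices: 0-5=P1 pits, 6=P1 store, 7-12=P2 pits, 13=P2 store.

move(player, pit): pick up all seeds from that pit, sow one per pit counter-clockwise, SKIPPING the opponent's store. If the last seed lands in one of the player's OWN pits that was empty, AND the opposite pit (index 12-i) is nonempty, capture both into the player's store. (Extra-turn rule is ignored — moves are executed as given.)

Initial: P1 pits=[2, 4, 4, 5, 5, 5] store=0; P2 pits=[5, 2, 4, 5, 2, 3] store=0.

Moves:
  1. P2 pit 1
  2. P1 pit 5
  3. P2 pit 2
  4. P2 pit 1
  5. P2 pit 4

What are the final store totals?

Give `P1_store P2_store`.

Move 1: P2 pit1 -> P1=[2,4,4,5,5,5](0) P2=[5,0,5,6,2,3](0)
Move 2: P1 pit5 -> P1=[2,4,4,5,5,0](1) P2=[6,1,6,7,2,3](0)
Move 3: P2 pit2 -> P1=[3,5,4,5,5,0](1) P2=[6,1,0,8,3,4](1)
Move 4: P2 pit1 -> P1=[3,5,4,0,5,0](1) P2=[6,0,0,8,3,4](7)
Move 5: P2 pit4 -> P1=[4,5,4,0,5,0](1) P2=[6,0,0,8,0,5](8)

Answer: 1 8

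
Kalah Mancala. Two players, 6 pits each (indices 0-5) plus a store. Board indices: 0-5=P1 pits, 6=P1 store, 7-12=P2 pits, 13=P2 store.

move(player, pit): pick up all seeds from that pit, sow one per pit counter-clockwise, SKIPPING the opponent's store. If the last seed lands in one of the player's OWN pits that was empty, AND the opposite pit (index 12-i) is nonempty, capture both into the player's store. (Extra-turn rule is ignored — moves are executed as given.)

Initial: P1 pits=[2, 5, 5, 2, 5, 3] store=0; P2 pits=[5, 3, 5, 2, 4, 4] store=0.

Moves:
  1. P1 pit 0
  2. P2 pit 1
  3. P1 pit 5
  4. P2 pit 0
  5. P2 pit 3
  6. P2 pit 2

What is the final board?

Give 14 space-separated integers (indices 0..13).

Move 1: P1 pit0 -> P1=[0,6,6,2,5,3](0) P2=[5,3,5,2,4,4](0)
Move 2: P2 pit1 -> P1=[0,6,6,2,5,3](0) P2=[5,0,6,3,5,4](0)
Move 3: P1 pit5 -> P1=[0,6,6,2,5,0](1) P2=[6,1,6,3,5,4](0)
Move 4: P2 pit0 -> P1=[0,6,6,2,5,0](1) P2=[0,2,7,4,6,5](1)
Move 5: P2 pit3 -> P1=[1,6,6,2,5,0](1) P2=[0,2,7,0,7,6](2)
Move 6: P2 pit2 -> P1=[2,7,7,2,5,0](1) P2=[0,2,0,1,8,7](3)

Answer: 2 7 7 2 5 0 1 0 2 0 1 8 7 3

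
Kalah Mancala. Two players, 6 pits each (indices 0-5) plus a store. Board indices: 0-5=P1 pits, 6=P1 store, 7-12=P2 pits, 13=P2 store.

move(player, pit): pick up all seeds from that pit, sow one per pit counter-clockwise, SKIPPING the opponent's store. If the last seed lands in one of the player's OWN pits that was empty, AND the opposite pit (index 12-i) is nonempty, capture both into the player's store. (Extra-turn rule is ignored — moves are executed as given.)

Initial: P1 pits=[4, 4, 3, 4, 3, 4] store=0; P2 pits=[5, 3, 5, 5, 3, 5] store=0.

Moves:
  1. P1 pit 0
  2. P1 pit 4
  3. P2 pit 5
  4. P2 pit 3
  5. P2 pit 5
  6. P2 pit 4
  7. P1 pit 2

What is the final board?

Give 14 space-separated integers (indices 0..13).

Answer: 3 8 0 7 1 6 2 7 4 5 0 0 1 4

Derivation:
Move 1: P1 pit0 -> P1=[0,5,4,5,4,4](0) P2=[5,3,5,5,3,5](0)
Move 2: P1 pit4 -> P1=[0,5,4,5,0,5](1) P2=[6,4,5,5,3,5](0)
Move 3: P2 pit5 -> P1=[1,6,5,6,0,5](1) P2=[6,4,5,5,3,0](1)
Move 4: P2 pit3 -> P1=[2,7,5,6,0,5](1) P2=[6,4,5,0,4,1](2)
Move 5: P2 pit5 -> P1=[2,7,5,6,0,5](1) P2=[6,4,5,0,4,0](3)
Move 6: P2 pit4 -> P1=[3,8,5,6,0,5](1) P2=[6,4,5,0,0,1](4)
Move 7: P1 pit2 -> P1=[3,8,0,7,1,6](2) P2=[7,4,5,0,0,1](4)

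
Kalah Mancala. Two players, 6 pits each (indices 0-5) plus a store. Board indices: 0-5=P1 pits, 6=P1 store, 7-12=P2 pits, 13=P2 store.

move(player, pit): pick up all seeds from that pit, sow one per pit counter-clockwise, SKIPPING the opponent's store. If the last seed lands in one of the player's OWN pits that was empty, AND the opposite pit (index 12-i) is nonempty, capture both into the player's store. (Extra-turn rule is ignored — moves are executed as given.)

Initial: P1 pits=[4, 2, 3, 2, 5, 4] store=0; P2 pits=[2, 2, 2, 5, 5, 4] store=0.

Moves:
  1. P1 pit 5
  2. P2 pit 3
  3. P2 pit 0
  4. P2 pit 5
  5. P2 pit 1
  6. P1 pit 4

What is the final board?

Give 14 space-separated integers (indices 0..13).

Answer: 0 4 1 3 0 1 2 1 1 6 1 7 0 13

Derivation:
Move 1: P1 pit5 -> P1=[4,2,3,2,5,0](1) P2=[3,3,3,5,5,4](0)
Move 2: P2 pit3 -> P1=[5,3,3,2,5,0](1) P2=[3,3,3,0,6,5](1)
Move 3: P2 pit0 -> P1=[5,3,0,2,5,0](1) P2=[0,4,4,0,6,5](5)
Move 4: P2 pit5 -> P1=[6,4,1,3,5,0](1) P2=[0,4,4,0,6,0](6)
Move 5: P2 pit1 -> P1=[0,4,1,3,5,0](1) P2=[0,0,5,1,7,0](13)
Move 6: P1 pit4 -> P1=[0,4,1,3,0,1](2) P2=[1,1,6,1,7,0](13)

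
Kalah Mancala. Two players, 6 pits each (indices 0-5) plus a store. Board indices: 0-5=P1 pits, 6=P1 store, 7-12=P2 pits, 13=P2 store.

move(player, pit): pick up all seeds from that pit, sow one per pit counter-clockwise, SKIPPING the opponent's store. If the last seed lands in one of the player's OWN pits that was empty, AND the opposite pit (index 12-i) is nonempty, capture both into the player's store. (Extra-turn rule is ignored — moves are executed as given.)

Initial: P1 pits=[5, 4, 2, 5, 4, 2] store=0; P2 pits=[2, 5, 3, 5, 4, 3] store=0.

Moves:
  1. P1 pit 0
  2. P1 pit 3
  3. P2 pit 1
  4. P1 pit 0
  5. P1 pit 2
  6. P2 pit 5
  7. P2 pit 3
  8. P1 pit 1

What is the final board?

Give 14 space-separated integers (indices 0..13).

Move 1: P1 pit0 -> P1=[0,5,3,6,5,3](0) P2=[2,5,3,5,4,3](0)
Move 2: P1 pit3 -> P1=[0,5,3,0,6,4](1) P2=[3,6,4,5,4,3](0)
Move 3: P2 pit1 -> P1=[1,5,3,0,6,4](1) P2=[3,0,5,6,5,4](1)
Move 4: P1 pit0 -> P1=[0,6,3,0,6,4](1) P2=[3,0,5,6,5,4](1)
Move 5: P1 pit2 -> P1=[0,6,0,1,7,5](1) P2=[3,0,5,6,5,4](1)
Move 6: P2 pit5 -> P1=[1,7,1,1,7,5](1) P2=[3,0,5,6,5,0](2)
Move 7: P2 pit3 -> P1=[2,8,2,1,7,5](1) P2=[3,0,5,0,6,1](3)
Move 8: P1 pit1 -> P1=[2,0,3,2,8,6](2) P2=[4,1,6,0,6,1](3)

Answer: 2 0 3 2 8 6 2 4 1 6 0 6 1 3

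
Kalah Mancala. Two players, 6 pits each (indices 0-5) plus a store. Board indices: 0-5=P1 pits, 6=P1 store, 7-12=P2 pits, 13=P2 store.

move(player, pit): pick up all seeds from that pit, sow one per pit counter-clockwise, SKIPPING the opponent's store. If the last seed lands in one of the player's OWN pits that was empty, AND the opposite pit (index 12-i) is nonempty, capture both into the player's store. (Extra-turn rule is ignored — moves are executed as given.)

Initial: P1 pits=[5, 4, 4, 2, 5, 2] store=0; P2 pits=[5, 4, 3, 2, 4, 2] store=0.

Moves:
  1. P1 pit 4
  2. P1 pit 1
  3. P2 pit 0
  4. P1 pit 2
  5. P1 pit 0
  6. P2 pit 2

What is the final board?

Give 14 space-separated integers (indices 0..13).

Answer: 1 1 1 5 3 6 2 1 6 0 4 6 4 2

Derivation:
Move 1: P1 pit4 -> P1=[5,4,4,2,0,3](1) P2=[6,5,4,2,4,2](0)
Move 2: P1 pit1 -> P1=[5,0,5,3,1,4](1) P2=[6,5,4,2,4,2](0)
Move 3: P2 pit0 -> P1=[5,0,5,3,1,4](1) P2=[0,6,5,3,5,3](1)
Move 4: P1 pit2 -> P1=[5,0,0,4,2,5](2) P2=[1,6,5,3,5,3](1)
Move 5: P1 pit0 -> P1=[0,1,1,5,3,6](2) P2=[1,6,5,3,5,3](1)
Move 6: P2 pit2 -> P1=[1,1,1,5,3,6](2) P2=[1,6,0,4,6,4](2)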